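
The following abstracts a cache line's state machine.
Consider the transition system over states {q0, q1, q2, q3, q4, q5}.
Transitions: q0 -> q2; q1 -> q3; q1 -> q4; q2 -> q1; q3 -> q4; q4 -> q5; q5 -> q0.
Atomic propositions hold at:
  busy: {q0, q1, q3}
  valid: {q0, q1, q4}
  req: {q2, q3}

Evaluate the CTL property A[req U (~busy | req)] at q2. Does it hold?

Sat(~busy) = {q2, q4, q5}
Sat(~busy | req) = {q2, q3, q4, q5}
A[req U (~busy | req)]: least fixpoint, start Z0 = Sat((~busy | req)) = {q2, q3, q4, q5}, add states in Sat(req) with every successor in Z. Already a fixed point.
Sat(A[req U (~busy | req)]) = {q2, q3, q4, q5}
q2 ∈ Sat(A[req U (~busy | req)]) = {q2, q3, q4, q5}, so the formula holds at q2.

Yes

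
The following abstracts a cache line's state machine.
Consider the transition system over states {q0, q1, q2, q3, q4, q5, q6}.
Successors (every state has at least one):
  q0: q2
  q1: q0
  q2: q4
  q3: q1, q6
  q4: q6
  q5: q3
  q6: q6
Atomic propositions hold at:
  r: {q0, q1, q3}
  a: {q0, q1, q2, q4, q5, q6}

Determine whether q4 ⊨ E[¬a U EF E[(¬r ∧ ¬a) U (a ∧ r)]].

No

Sat(¬a) = {q3}
Sat(¬r) = {q2, q4, q5, q6}
Sat(¬r ∧ ¬a) = ∅
Sat(a ∧ r) = {q0, q1}
E[(¬r ∧ ¬a) U (a ∧ r)]: least fixpoint, start Z0 = Sat((a ∧ r)) = {q0, q1}, add states in Sat(¬r ∧ ¬a) with some successor in Z. Already a fixed point.
Sat(E[(¬r ∧ ¬a) U (a ∧ r)]) = {q0, q1}
EF E[(¬r ∧ ¬a) U (a ∧ r)]: least fixpoint, start Z0 = {q0, q1}, add states with some successor in Z. Z1 = {q0, q1, q3}; Z2 = {q0, q1, q3, q5}; fixed.
Sat(EF E[(¬r ∧ ¬a) U (a ∧ r)]) = {q0, q1, q3, q5}
E[¬a U EF E[(¬r ∧ ¬a) U (a ∧ r)]]: least fixpoint, start Z0 = Sat(EF E[(¬r ∧ ¬a) U (a ∧ r)]) = {q0, q1, q3, q5}, add states in Sat(¬a) with some successor in Z. Already a fixed point.
Sat(E[¬a U EF E[(¬r ∧ ¬a) U (a ∧ r)]]) = {q0, q1, q3, q5}
q4 ∉ Sat(E[¬a U EF E[(¬r ∧ ¬a) U (a ∧ r)]]) = {q0, q1, q3, q5}, so the formula does not hold at q4.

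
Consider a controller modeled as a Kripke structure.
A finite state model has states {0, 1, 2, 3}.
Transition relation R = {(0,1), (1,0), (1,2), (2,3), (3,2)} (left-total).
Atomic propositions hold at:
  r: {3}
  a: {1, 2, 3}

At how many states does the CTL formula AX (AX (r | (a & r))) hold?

Sat(a & r) = {3}
Sat(r | (a & r)) = {3}
Sat(AX (r | (a & r))) = {s : every successor in {3}} = {2}
Sat(AX (AX (r | (a & r)))) = {s : every successor in {2}} = {3}
|Sat(AX (AX (r | (a & r))))| = |{3}| = 1.

1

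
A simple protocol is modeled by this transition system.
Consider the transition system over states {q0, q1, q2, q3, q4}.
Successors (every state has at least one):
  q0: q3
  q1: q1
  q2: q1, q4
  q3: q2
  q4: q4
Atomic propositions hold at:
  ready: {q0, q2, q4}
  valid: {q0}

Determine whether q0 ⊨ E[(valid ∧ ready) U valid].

Yes

Sat(valid ∧ ready) = {q0}
E[(valid ∧ ready) U valid]: least fixpoint, start Z0 = Sat(valid) = {q0}, add states in Sat(valid ∧ ready) with some successor in Z. Already a fixed point.
Sat(E[(valid ∧ ready) U valid]) = {q0}
q0 ∈ Sat(E[(valid ∧ ready) U valid]) = {q0}, so the formula holds at q0.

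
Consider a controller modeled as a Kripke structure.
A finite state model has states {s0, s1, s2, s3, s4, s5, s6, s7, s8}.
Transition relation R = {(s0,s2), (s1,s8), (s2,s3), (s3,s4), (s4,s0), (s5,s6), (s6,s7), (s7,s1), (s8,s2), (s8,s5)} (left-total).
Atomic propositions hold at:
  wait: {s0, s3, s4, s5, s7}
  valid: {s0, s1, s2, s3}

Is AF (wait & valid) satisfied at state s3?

Sat(wait & valid) = {s0, s3}
AF (wait & valid): least fixpoint, start Z0 = {s0, s3}, add states with every successor in Z. Z1 = {s0, s2, s3, s4}; fixed.
Sat(AF (wait & valid)) = {s0, s2, s3, s4}
s3 ∈ Sat(AF (wait & valid)) = {s0, s2, s3, s4}, so the formula holds at s3.

Yes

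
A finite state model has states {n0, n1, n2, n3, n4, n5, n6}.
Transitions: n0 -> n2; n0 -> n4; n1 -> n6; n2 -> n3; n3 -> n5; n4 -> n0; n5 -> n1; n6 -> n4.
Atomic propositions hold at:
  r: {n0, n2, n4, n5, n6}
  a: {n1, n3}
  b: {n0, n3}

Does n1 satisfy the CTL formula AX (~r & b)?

Sat(~r) = {n1, n3}
Sat(~r & b) = {n3}
Sat(AX (~r & b)) = {s : every successor in {n3}} = {n2}
n1 ∉ Sat(AX (~r & b)) = {n2}, so the formula does not hold at n1.

No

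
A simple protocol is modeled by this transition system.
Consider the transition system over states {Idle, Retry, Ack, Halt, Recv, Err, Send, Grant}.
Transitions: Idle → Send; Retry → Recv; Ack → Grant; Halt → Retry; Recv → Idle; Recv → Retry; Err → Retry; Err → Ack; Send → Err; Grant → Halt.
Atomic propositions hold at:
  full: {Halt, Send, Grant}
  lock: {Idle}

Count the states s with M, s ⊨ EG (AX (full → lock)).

Sat(full → lock) = {Idle, Retry, Ack, Recv, Err}
Sat(AX (full → lock)) = {s : every successor in {Idle, Retry, Ack, Recv, Err}} = {Retry, Halt, Recv, Err, Send}
EG (AX (full → lock)): greatest fixpoint, start Z0 = {Retry, Halt, Recv, Err, Send}, keep only states in Sat with some successor in Z. Already a fixed point.
Sat(EG (AX (full → lock))) = {Retry, Halt, Recv, Err, Send}
|Sat(EG (AX (full → lock)))| = |{Retry, Halt, Recv, Err, Send}| = 5.

5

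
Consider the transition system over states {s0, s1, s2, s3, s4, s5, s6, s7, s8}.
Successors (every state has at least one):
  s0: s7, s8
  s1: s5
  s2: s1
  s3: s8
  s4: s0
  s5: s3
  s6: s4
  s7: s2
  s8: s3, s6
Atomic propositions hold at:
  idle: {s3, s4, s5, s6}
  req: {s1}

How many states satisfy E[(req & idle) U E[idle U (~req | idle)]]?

8

Sat(req & idle) = ∅
Sat(~req) = {s0, s2, s3, s4, s5, s6, s7, s8}
Sat(~req | idle) = {s0, s2, s3, s4, s5, s6, s7, s8}
E[idle U (~req | idle)]: least fixpoint, start Z0 = Sat((~req | idle)) = {s0, s2, s3, s4, s5, s6, s7, s8}, add states in Sat(idle) with some successor in Z. Already a fixed point.
Sat(E[idle U (~req | idle)]) = {s0, s2, s3, s4, s5, s6, s7, s8}
E[(req & idle) U E[idle U (~req | idle)]]: least fixpoint, start Z0 = Sat(E[idle U (~req | idle)]) = {s0, s2, s3, s4, s5, s6, s7, s8}, add states in Sat(req & idle) with some successor in Z. Already a fixed point.
Sat(E[(req & idle) U E[idle U (~req | idle)]]) = {s0, s2, s3, s4, s5, s6, s7, s8}
|Sat(E[(req & idle) U E[idle U (~req | idle)]])| = |{s0, s2, s3, s4, s5, s6, s7, s8}| = 8.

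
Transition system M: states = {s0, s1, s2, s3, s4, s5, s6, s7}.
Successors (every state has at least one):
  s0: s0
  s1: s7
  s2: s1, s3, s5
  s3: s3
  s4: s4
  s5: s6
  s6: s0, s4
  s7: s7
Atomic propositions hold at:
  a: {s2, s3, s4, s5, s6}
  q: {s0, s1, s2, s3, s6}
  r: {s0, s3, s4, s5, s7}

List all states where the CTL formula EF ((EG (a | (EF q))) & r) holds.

{s0, s2, s3, s4, s5, s6}

EF q: least fixpoint, start Z0 = {s0, s1, s2, s3, s6}, add states with some successor in Z. Z1 = {s0, s1, s2, s3, s5, s6}; fixed.
Sat(EF q) = {s0, s1, s2, s3, s5, s6}
Sat(a | (EF q)) = {s0, s1, s2, s3, s4, s5, s6}
EG (a | (EF q)): greatest fixpoint, start Z0 = {s0, s1, s2, s3, s4, s5, s6}, keep only states in Sat with some successor in Z. Z1 = {s0, s2, s3, s4, s5, s6}; fixed.
Sat(EG (a | (EF q))) = {s0, s2, s3, s4, s5, s6}
Sat((EG (a | (EF q))) & r) = {s0, s3, s4, s5}
EF ((EG (a | (EF q))) & r): least fixpoint, start Z0 = {s0, s3, s4, s5}, add states with some successor in Z. Z1 = {s0, s2, s3, s4, s5, s6}; fixed.
Sat(EF ((EG (a | (EF q))) & r)) = {s0, s2, s3, s4, s5, s6}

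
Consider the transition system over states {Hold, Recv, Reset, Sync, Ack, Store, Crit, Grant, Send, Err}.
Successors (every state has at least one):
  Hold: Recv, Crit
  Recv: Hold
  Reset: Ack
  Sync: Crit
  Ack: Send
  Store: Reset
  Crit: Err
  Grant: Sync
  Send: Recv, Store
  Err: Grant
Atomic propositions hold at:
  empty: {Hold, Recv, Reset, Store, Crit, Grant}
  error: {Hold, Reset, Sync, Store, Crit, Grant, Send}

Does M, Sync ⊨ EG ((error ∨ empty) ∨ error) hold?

Sat(error ∨ empty) = {Hold, Recv, Reset, Sync, Store, Crit, Grant, Send}
Sat((error ∨ empty) ∨ error) = {Hold, Recv, Reset, Sync, Store, Crit, Grant, Send}
EG ((error ∨ empty) ∨ error): greatest fixpoint, start Z0 = {Hold, Recv, Reset, Sync, Store, Crit, Grant, Send}, keep only states in Sat with some successor in Z. Z1 = {Hold, Recv, Sync, Store, Grant, Send}; Z2 = {Hold, Recv, Grant, Send}; Z3 = {Hold, Recv, Send}; fixed.
Sat(EG ((error ∨ empty) ∨ error)) = {Hold, Recv, Send}
Sync ∉ Sat(EG ((error ∨ empty) ∨ error)) = {Hold, Recv, Send}, so the formula does not hold at Sync.

No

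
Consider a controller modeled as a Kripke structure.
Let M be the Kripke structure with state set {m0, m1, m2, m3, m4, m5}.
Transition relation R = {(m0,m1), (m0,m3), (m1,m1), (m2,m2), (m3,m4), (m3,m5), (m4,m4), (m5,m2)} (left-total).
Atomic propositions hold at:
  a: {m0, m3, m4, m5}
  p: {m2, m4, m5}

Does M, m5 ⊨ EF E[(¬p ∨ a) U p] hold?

Yes

Sat(¬p) = {m0, m1, m3}
Sat(¬p ∨ a) = {m0, m1, m3, m4, m5}
E[(¬p ∨ a) U p]: least fixpoint, start Z0 = Sat(p) = {m2, m4, m5}, add states in Sat(¬p ∨ a) with some successor in Z. Z1 = {m2, m3, m4, m5}; Z2 = {m0, m2, m3, m4, m5}; fixed.
Sat(E[(¬p ∨ a) U p]) = {m0, m2, m3, m4, m5}
EF E[(¬p ∨ a) U p]: least fixpoint, start Z0 = {m0, m2, m3, m4, m5}, add states with some successor in Z. Already a fixed point.
Sat(EF E[(¬p ∨ a) U p]) = {m0, m2, m3, m4, m5}
m5 ∈ Sat(EF E[(¬p ∨ a) U p]) = {m0, m2, m3, m4, m5}, so the formula holds at m5.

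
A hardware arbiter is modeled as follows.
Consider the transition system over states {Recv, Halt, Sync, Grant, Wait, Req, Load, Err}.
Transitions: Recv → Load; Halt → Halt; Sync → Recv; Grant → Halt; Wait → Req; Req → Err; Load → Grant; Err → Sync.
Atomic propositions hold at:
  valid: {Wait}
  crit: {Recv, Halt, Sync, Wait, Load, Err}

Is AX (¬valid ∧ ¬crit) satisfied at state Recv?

Sat(¬valid) = {Recv, Halt, Sync, Grant, Req, Load, Err}
Sat(¬crit) = {Grant, Req}
Sat(¬valid ∧ ¬crit) = {Grant, Req}
Sat(AX (¬valid ∧ ¬crit)) = {s : every successor in {Grant, Req}} = {Wait, Load}
Recv ∉ Sat(AX (¬valid ∧ ¬crit)) = {Wait, Load}, so the formula does not hold at Recv.

No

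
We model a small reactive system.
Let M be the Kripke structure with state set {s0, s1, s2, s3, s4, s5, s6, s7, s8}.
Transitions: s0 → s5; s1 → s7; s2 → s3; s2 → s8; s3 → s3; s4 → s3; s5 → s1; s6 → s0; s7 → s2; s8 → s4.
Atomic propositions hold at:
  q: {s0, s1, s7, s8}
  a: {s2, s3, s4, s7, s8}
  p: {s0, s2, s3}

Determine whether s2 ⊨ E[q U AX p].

Sat(AX p) = {s : every successor in {s0, s2, s3}} = {s3, s4, s6, s7}
E[q U AX p]: least fixpoint, start Z0 = Sat(AX p) = {s3, s4, s6, s7}, add states in Sat(q) with some successor in Z. Z1 = {s1, s3, s4, s6, s7, s8}; fixed.
Sat(E[q U AX p]) = {s1, s3, s4, s6, s7, s8}
s2 ∉ Sat(E[q U AX p]) = {s1, s3, s4, s6, s7, s8}, so the formula does not hold at s2.

No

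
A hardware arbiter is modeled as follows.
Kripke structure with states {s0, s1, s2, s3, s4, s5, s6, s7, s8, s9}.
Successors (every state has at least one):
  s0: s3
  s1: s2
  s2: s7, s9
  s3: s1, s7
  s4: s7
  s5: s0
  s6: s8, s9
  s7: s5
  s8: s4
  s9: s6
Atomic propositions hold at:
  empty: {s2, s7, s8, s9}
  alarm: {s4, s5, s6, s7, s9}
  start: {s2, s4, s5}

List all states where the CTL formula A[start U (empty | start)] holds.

{s2, s4, s5, s7, s8, s9}

Sat(empty | start) = {s2, s4, s5, s7, s8, s9}
A[start U (empty | start)]: least fixpoint, start Z0 = Sat((empty | start)) = {s2, s4, s5, s7, s8, s9}, add states in Sat(start) with every successor in Z. Already a fixed point.
Sat(A[start U (empty | start)]) = {s2, s4, s5, s7, s8, s9}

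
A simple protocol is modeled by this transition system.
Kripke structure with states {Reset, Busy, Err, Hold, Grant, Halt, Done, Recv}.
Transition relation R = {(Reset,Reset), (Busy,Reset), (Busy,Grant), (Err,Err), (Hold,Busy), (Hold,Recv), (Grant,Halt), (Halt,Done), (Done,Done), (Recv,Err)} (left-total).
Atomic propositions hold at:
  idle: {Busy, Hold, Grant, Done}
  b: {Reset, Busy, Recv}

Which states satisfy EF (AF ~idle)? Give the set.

{Reset, Busy, Err, Hold, Grant, Halt, Recv}

Sat(~idle) = {Reset, Err, Halt, Recv}
AF ~idle: least fixpoint, start Z0 = {Reset, Err, Halt, Recv}, add states with every successor in Z. Z1 = {Reset, Err, Grant, Halt, Recv}; Z2 = {Reset, Busy, Err, Grant, Halt, Recv}; Z3 = {Reset, Busy, Err, Hold, Grant, Halt, Recv}; fixed.
Sat(AF ~idle) = {Reset, Busy, Err, Hold, Grant, Halt, Recv}
EF (AF ~idle): least fixpoint, start Z0 = {Reset, Busy, Err, Hold, Grant, Halt, Recv}, add states with some successor in Z. Already a fixed point.
Sat(EF (AF ~idle)) = {Reset, Busy, Err, Hold, Grant, Halt, Recv}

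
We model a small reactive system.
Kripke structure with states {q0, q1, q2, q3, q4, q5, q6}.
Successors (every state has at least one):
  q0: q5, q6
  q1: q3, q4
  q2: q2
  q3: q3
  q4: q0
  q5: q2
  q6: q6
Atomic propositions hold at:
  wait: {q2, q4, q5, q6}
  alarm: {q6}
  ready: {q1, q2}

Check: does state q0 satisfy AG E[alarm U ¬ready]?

No

Sat(¬ready) = {q0, q3, q4, q5, q6}
E[alarm U ¬ready]: least fixpoint, start Z0 = Sat(¬ready) = {q0, q3, q4, q5, q6}, add states in Sat(alarm) with some successor in Z. Already a fixed point.
Sat(E[alarm U ¬ready]) = {q0, q3, q4, q5, q6}
AG E[alarm U ¬ready]: greatest fixpoint, start Z0 = {q0, q3, q4, q5, q6}, keep only states in Sat with every successor in Z. Z1 = {q0, q3, q4, q6}; Z2 = {q3, q4, q6}; Z3 = {q3, q6}; fixed.
Sat(AG E[alarm U ¬ready]) = {q3, q6}
q0 ∉ Sat(AG E[alarm U ¬ready]) = {q3, q6}, so the formula does not hold at q0.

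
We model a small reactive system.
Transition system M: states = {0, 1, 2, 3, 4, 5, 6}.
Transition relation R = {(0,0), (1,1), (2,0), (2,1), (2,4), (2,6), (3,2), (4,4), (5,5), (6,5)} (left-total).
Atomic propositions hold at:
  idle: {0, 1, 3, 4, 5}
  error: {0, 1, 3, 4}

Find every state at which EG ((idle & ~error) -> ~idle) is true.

Sat(~error) = {2, 5, 6}
Sat(idle & ~error) = {5}
Sat(~idle) = {2, 6}
Sat((idle & ~error) -> ~idle) = {0, 1, 2, 3, 4, 6}
EG ((idle & ~error) -> ~idle): greatest fixpoint, start Z0 = {0, 1, 2, 3, 4, 6}, keep only states in Sat with some successor in Z. Z1 = {0, 1, 2, 3, 4}; fixed.
Sat(EG ((idle & ~error) -> ~idle)) = {0, 1, 2, 3, 4}

{0, 1, 2, 3, 4}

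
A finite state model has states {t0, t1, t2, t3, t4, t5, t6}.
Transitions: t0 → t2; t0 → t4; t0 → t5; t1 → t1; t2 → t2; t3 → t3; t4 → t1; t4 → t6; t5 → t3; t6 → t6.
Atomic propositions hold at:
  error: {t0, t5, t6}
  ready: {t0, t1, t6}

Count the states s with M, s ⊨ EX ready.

Sat(EX ready) = {s : some successor in {t0, t1, t6}} = {t1, t4, t6}
|Sat(EX ready)| = |{t1, t4, t6}| = 3.

3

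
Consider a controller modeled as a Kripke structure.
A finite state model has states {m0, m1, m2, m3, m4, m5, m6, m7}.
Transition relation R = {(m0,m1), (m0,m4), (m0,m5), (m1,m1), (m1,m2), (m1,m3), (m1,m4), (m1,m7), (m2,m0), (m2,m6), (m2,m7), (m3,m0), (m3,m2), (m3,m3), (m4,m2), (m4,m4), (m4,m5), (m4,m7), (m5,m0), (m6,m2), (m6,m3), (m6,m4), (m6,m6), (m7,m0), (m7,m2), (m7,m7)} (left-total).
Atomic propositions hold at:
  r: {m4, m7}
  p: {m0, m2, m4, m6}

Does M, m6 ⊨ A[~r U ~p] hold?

No

Sat(~r) = {m0, m1, m2, m3, m5, m6}
Sat(~p) = {m1, m3, m5, m7}
A[~r U ~p]: least fixpoint, start Z0 = Sat(~p) = {m1, m3, m5, m7}, add states in Sat(~r) with every successor in Z. Already a fixed point.
Sat(A[~r U ~p]) = {m1, m3, m5, m7}
m6 ∉ Sat(A[~r U ~p]) = {m1, m3, m5, m7}, so the formula does not hold at m6.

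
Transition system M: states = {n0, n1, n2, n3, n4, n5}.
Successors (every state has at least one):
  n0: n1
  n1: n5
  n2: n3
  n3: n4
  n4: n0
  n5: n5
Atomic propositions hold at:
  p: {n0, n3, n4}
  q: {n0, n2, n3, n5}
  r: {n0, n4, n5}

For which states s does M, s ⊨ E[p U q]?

{n0, n2, n3, n4, n5}

E[p U q]: least fixpoint, start Z0 = Sat(q) = {n0, n2, n3, n5}, add states in Sat(p) with some successor in Z. Z1 = {n0, n2, n3, n4, n5}; fixed.
Sat(E[p U q]) = {n0, n2, n3, n4, n5}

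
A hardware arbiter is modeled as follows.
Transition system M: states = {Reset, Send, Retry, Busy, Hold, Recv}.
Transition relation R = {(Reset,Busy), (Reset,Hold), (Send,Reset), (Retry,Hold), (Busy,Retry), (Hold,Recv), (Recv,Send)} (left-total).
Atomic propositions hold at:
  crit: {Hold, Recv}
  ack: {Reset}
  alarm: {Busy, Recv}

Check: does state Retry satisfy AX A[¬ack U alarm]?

Sat(¬ack) = {Send, Retry, Busy, Hold, Recv}
A[¬ack U alarm]: least fixpoint, start Z0 = Sat(alarm) = {Busy, Recv}, add states in Sat(¬ack) with every successor in Z. Z1 = {Busy, Hold, Recv}; Z2 = {Retry, Busy, Hold, Recv}; fixed.
Sat(A[¬ack U alarm]) = {Retry, Busy, Hold, Recv}
Sat(AX A[¬ack U alarm]) = {s : every successor in {Retry, Busy, Hold, Recv}} = {Reset, Retry, Busy, Hold}
Retry ∈ Sat(AX A[¬ack U alarm]) = {Reset, Retry, Busy, Hold}, so the formula holds at Retry.

Yes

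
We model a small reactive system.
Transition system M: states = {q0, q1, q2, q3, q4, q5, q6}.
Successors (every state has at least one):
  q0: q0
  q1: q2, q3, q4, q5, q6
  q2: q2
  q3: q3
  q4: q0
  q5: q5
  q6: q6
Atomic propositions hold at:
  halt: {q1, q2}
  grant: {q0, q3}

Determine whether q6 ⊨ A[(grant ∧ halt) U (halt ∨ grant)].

Sat(grant ∧ halt) = ∅
Sat(halt ∨ grant) = {q0, q1, q2, q3}
A[(grant ∧ halt) U (halt ∨ grant)]: least fixpoint, start Z0 = Sat((halt ∨ grant)) = {q0, q1, q2, q3}, add states in Sat(grant ∧ halt) with every successor in Z. Already a fixed point.
Sat(A[(grant ∧ halt) U (halt ∨ grant)]) = {q0, q1, q2, q3}
q6 ∉ Sat(A[(grant ∧ halt) U (halt ∨ grant)]) = {q0, q1, q2, q3}, so the formula does not hold at q6.

No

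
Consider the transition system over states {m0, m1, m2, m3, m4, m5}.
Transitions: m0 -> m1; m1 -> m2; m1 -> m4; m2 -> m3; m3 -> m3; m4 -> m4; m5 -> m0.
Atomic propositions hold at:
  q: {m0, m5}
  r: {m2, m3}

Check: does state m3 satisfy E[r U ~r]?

No

Sat(~r) = {m0, m1, m4, m5}
E[r U ~r]: least fixpoint, start Z0 = Sat(~r) = {m0, m1, m4, m5}, add states in Sat(r) with some successor in Z. Already a fixed point.
Sat(E[r U ~r]) = {m0, m1, m4, m5}
m3 ∉ Sat(E[r U ~r]) = {m0, m1, m4, m5}, so the formula does not hold at m3.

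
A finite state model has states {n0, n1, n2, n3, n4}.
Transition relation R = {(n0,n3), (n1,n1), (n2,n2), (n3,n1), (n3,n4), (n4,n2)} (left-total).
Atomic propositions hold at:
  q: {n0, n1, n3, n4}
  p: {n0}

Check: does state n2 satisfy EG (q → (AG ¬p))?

Sat(¬p) = {n1, n2, n3, n4}
AG ¬p: greatest fixpoint, start Z0 = {n1, n2, n3, n4}, keep only states in Sat with every successor in Z. Already a fixed point.
Sat(AG ¬p) = {n1, n2, n3, n4}
Sat(q → (AG ¬p)) = {n1, n2, n3, n4}
EG (q → (AG ¬p)): greatest fixpoint, start Z0 = {n1, n2, n3, n4}, keep only states in Sat with some successor in Z. Already a fixed point.
Sat(EG (q → (AG ¬p))) = {n1, n2, n3, n4}
n2 ∈ Sat(EG (q → (AG ¬p))) = {n1, n2, n3, n4}, so the formula holds at n2.

Yes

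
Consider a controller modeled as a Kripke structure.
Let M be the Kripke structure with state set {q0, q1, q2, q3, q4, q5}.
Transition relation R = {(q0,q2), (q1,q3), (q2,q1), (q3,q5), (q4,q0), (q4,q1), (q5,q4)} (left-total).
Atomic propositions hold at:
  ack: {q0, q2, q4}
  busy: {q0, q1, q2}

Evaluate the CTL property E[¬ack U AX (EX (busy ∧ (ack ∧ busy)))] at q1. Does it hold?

Sat(¬ack) = {q1, q3, q5}
Sat(ack ∧ busy) = {q0, q2}
Sat(busy ∧ (ack ∧ busy)) = {q0, q2}
Sat(EX (busy ∧ (ack ∧ busy))) = {s : some successor in {q0, q2}} = {q0, q4}
Sat(AX (EX (busy ∧ (ack ∧ busy)))) = {s : every successor in {q0, q4}} = {q5}
E[¬ack U AX (EX (busy ∧ (ack ∧ busy)))]: least fixpoint, start Z0 = Sat(AX (EX (busy ∧ (ack ∧ busy)))) = {q5}, add states in Sat(¬ack) with some successor in Z. Z1 = {q3, q5}; Z2 = {q1, q3, q5}; fixed.
Sat(E[¬ack U AX (EX (busy ∧ (ack ∧ busy)))]) = {q1, q3, q5}
q1 ∈ Sat(E[¬ack U AX (EX (busy ∧ (ack ∧ busy)))]) = {q1, q3, q5}, so the formula holds at q1.

Yes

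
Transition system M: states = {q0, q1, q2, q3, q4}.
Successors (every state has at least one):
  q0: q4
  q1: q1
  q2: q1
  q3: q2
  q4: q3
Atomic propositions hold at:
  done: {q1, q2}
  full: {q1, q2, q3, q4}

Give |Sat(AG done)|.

2

AG done: greatest fixpoint, start Z0 = {q1, q2}, keep only states in Sat with every successor in Z. Already a fixed point.
Sat(AG done) = {q1, q2}
|Sat(AG done)| = |{q1, q2}| = 2.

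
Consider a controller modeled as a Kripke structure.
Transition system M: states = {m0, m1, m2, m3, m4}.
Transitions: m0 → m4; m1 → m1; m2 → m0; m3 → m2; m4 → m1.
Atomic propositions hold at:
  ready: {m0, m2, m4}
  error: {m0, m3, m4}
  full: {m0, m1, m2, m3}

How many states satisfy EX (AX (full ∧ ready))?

Sat(full ∧ ready) = {m0, m2}
Sat(AX (full ∧ ready)) = {s : every successor in {m0, m2}} = {m2, m3}
Sat(EX (AX (full ∧ ready))) = {s : some successor in {m2, m3}} = {m3}
|Sat(EX (AX (full ∧ ready)))| = |{m3}| = 1.

1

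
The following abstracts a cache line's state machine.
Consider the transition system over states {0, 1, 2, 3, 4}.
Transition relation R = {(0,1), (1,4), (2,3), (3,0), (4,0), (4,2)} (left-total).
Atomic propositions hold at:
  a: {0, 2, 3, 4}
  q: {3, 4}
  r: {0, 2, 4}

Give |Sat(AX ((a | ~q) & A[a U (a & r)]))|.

Sat(~q) = {0, 1, 2}
Sat(a | ~q) = {0, 1, 2, 3, 4}
Sat(a & r) = {0, 2, 4}
A[a U (a & r)]: least fixpoint, start Z0 = Sat((a & r)) = {0, 2, 4}, add states in Sat(a) with every successor in Z. Z1 = {0, 2, 3, 4}; fixed.
Sat(A[a U (a & r)]) = {0, 2, 3, 4}
Sat((a | ~q) & A[a U (a & r)]) = {0, 2, 3, 4}
Sat(AX ((a | ~q) & A[a U (a & r)])) = {s : every successor in {0, 2, 3, 4}} = {1, 2, 3, 4}
|Sat(AX ((a | ~q) & A[a U (a & r)]))| = |{1, 2, 3, 4}| = 4.

4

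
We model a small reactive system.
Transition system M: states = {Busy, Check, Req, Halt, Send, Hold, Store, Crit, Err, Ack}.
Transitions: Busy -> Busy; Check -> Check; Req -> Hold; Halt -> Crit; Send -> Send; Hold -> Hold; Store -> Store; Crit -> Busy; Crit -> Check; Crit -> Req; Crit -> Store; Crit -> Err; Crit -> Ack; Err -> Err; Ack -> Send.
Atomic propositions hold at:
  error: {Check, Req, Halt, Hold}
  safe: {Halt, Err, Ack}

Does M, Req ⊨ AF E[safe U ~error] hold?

No

Sat(~error) = {Busy, Send, Store, Crit, Err, Ack}
E[safe U ~error]: least fixpoint, start Z0 = Sat(~error) = {Busy, Send, Store, Crit, Err, Ack}, add states in Sat(safe) with some successor in Z. Z1 = {Busy, Halt, Send, Store, Crit, Err, Ack}; fixed.
Sat(E[safe U ~error]) = {Busy, Halt, Send, Store, Crit, Err, Ack}
AF E[safe U ~error]: least fixpoint, start Z0 = {Busy, Halt, Send, Store, Crit, Err, Ack}, add states with every successor in Z. Already a fixed point.
Sat(AF E[safe U ~error]) = {Busy, Halt, Send, Store, Crit, Err, Ack}
Req ∉ Sat(AF E[safe U ~error]) = {Busy, Halt, Send, Store, Crit, Err, Ack}, so the formula does not hold at Req.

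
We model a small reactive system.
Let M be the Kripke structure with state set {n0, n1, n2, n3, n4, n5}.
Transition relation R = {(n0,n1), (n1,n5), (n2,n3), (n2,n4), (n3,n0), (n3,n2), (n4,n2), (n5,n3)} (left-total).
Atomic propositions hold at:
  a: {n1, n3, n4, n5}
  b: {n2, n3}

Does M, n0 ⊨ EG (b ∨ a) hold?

Sat(b ∨ a) = {n1, n2, n3, n4, n5}
EG (b ∨ a): greatest fixpoint, start Z0 = {n1, n2, n3, n4, n5}, keep only states in Sat with some successor in Z. Already a fixed point.
Sat(EG (b ∨ a)) = {n1, n2, n3, n4, n5}
n0 ∉ Sat(EG (b ∨ a)) = {n1, n2, n3, n4, n5}, so the formula does not hold at n0.

No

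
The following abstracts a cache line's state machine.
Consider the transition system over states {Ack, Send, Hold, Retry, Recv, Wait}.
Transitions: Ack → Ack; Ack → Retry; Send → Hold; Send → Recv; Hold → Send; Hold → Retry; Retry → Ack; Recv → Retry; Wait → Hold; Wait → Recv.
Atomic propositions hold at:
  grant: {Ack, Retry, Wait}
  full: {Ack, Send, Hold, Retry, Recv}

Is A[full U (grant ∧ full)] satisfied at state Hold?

Sat(grant ∧ full) = {Ack, Retry}
A[full U (grant ∧ full)]: least fixpoint, start Z0 = Sat((grant ∧ full)) = {Ack, Retry}, add states in Sat(full) with every successor in Z. Z1 = {Ack, Retry, Recv}; fixed.
Sat(A[full U (grant ∧ full)]) = {Ack, Retry, Recv}
Hold ∉ Sat(A[full U (grant ∧ full)]) = {Ack, Retry, Recv}, so the formula does not hold at Hold.

No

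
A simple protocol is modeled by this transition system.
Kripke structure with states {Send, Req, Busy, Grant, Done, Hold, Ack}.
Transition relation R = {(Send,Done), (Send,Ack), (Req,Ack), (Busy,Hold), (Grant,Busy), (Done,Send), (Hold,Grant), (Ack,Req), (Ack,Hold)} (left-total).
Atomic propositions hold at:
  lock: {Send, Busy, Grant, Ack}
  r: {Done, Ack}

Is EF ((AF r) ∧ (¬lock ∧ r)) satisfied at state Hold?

No

AF r: least fixpoint, start Z0 = {Done, Ack}, add states with every successor in Z. Z1 = {Send, Req, Done, Ack}; fixed.
Sat(AF r) = {Send, Req, Done, Ack}
Sat(¬lock) = {Req, Done, Hold}
Sat(¬lock ∧ r) = {Done}
Sat((AF r) ∧ (¬lock ∧ r)) = {Done}
EF ((AF r) ∧ (¬lock ∧ r)): least fixpoint, start Z0 = {Done}, add states with some successor in Z. Z1 = {Send, Done}; fixed.
Sat(EF ((AF r) ∧ (¬lock ∧ r))) = {Send, Done}
Hold ∉ Sat(EF ((AF r) ∧ (¬lock ∧ r))) = {Send, Done}, so the formula does not hold at Hold.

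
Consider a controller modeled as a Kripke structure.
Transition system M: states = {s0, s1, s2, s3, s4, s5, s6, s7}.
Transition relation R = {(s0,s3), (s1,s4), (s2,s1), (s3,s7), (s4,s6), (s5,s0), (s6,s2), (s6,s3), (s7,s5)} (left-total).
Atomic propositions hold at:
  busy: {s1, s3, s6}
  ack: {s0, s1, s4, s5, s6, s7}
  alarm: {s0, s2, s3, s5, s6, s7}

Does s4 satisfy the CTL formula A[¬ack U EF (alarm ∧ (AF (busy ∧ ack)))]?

Sat(¬ack) = {s2, s3}
Sat(busy ∧ ack) = {s1, s6}
AF (busy ∧ ack): least fixpoint, start Z0 = {s1, s6}, add states with every successor in Z. Z1 = {s1, s2, s4, s6}; fixed.
Sat(AF (busy ∧ ack)) = {s1, s2, s4, s6}
Sat(alarm ∧ (AF (busy ∧ ack))) = {s2, s6}
EF (alarm ∧ (AF (busy ∧ ack))): least fixpoint, start Z0 = {s2, s6}, add states with some successor in Z. Z1 = {s2, s4, s6}; Z2 = {s1, s2, s4, s6}; fixed.
Sat(EF (alarm ∧ (AF (busy ∧ ack)))) = {s1, s2, s4, s6}
A[¬ack U EF (alarm ∧ (AF (busy ∧ ack)))]: least fixpoint, start Z0 = Sat(EF (alarm ∧ (AF (busy ∧ ack)))) = {s1, s2, s4, s6}, add states in Sat(¬ack) with every successor in Z. Already a fixed point.
Sat(A[¬ack U EF (alarm ∧ (AF (busy ∧ ack)))]) = {s1, s2, s4, s6}
s4 ∈ Sat(A[¬ack U EF (alarm ∧ (AF (busy ∧ ack)))]) = {s1, s2, s4, s6}, so the formula holds at s4.

Yes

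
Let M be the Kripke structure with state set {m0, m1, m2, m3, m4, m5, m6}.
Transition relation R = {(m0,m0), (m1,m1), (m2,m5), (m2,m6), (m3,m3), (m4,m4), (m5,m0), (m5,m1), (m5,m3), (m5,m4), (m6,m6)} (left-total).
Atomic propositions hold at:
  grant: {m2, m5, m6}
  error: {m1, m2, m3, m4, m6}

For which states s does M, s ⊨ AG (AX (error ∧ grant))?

{m6}

Sat(error ∧ grant) = {m2, m6}
Sat(AX (error ∧ grant)) = {s : every successor in {m2, m6}} = {m6}
AG (AX (error ∧ grant)): greatest fixpoint, start Z0 = {m6}, keep only states in Sat with every successor in Z. Already a fixed point.
Sat(AG (AX (error ∧ grant))) = {m6}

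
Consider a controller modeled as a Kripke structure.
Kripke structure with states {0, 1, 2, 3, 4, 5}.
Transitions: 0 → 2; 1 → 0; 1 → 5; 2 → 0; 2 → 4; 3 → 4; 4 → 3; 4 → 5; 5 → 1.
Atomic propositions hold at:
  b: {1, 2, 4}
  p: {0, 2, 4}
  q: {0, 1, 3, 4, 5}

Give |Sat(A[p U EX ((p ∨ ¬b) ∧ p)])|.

Sat(¬b) = {0, 3, 5}
Sat(p ∨ ¬b) = {0, 2, 3, 4, 5}
Sat((p ∨ ¬b) ∧ p) = {0, 2, 4}
Sat(EX ((p ∨ ¬b) ∧ p)) = {s : some successor in {0, 2, 4}} = {0, 1, 2, 3}
A[p U EX ((p ∨ ¬b) ∧ p)]: least fixpoint, start Z0 = Sat(EX ((p ∨ ¬b) ∧ p)) = {0, 1, 2, 3}, add states in Sat(p) with every successor in Z. Already a fixed point.
Sat(A[p U EX ((p ∨ ¬b) ∧ p)]) = {0, 1, 2, 3}
|Sat(A[p U EX ((p ∨ ¬b) ∧ p)])| = |{0, 1, 2, 3}| = 4.

4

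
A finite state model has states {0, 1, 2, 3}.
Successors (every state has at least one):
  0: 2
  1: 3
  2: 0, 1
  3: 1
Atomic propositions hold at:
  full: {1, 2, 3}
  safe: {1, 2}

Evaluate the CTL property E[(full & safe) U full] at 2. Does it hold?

Yes

Sat(full & safe) = {1, 2}
E[(full & safe) U full]: least fixpoint, start Z0 = Sat(full) = {1, 2, 3}, add states in Sat(full & safe) with some successor in Z. Already a fixed point.
Sat(E[(full & safe) U full]) = {1, 2, 3}
2 ∈ Sat(E[(full & safe) U full]) = {1, 2, 3}, so the formula holds at 2.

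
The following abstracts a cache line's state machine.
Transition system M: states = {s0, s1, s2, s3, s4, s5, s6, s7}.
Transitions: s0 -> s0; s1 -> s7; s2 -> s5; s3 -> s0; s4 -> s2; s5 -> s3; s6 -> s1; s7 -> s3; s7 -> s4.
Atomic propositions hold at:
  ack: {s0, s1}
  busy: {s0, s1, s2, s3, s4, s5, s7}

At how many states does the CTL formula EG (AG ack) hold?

1

AG ack: greatest fixpoint, start Z0 = {s0, s1}, keep only states in Sat with every successor in Z. Z1 = {s0}; fixed.
Sat(AG ack) = {s0}
EG (AG ack): greatest fixpoint, start Z0 = {s0}, keep only states in Sat with some successor in Z. Already a fixed point.
Sat(EG (AG ack)) = {s0}
|Sat(EG (AG ack))| = |{s0}| = 1.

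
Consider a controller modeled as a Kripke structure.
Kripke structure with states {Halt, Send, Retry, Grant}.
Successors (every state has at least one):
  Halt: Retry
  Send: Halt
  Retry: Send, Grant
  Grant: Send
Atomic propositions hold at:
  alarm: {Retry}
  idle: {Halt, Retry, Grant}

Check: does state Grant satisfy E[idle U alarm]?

E[idle U alarm]: least fixpoint, start Z0 = Sat(alarm) = {Retry}, add states in Sat(idle) with some successor in Z. Z1 = {Halt, Retry}; fixed.
Sat(E[idle U alarm]) = {Halt, Retry}
Grant ∉ Sat(E[idle U alarm]) = {Halt, Retry}, so the formula does not hold at Grant.

No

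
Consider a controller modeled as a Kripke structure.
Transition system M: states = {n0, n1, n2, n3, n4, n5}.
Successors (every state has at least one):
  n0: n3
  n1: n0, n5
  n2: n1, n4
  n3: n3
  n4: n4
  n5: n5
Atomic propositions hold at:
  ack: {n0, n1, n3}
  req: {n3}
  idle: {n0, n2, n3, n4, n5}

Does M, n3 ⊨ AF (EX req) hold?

Yes

Sat(EX req) = {s : some successor in {n3}} = {n0, n3}
AF (EX req): least fixpoint, start Z0 = {n0, n3}, add states with every successor in Z. Already a fixed point.
Sat(AF (EX req)) = {n0, n3}
n3 ∈ Sat(AF (EX req)) = {n0, n3}, so the formula holds at n3.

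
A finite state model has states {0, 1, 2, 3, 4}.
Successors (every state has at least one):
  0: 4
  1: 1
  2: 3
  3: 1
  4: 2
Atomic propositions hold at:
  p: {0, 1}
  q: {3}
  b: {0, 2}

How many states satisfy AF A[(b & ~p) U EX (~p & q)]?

Sat(~p) = {2, 3, 4}
Sat(b & ~p) = {2}
Sat(~p & q) = {3}
Sat(EX (~p & q)) = {s : some successor in {3}} = {2}
A[(b & ~p) U EX (~p & q)]: least fixpoint, start Z0 = Sat(EX (~p & q)) = {2}, add states in Sat(b & ~p) with every successor in Z. Already a fixed point.
Sat(A[(b & ~p) U EX (~p & q)]) = {2}
AF A[(b & ~p) U EX (~p & q)]: least fixpoint, start Z0 = {2}, add states with every successor in Z. Z1 = {2, 4}; Z2 = {0, 2, 4}; fixed.
Sat(AF A[(b & ~p) U EX (~p & q)]) = {0, 2, 4}
|Sat(AF A[(b & ~p) U EX (~p & q)])| = |{0, 2, 4}| = 3.

3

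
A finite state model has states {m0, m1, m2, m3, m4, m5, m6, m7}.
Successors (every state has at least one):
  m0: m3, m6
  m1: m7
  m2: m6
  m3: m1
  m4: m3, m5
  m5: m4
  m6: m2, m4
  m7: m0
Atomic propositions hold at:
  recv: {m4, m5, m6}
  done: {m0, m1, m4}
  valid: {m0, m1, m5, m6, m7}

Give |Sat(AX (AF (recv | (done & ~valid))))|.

Sat(~valid) = {m2, m3, m4}
Sat(done & ~valid) = {m4}
Sat(recv | (done & ~valid)) = {m4, m5, m6}
AF (recv | (done & ~valid)): least fixpoint, start Z0 = {m4, m5, m6}, add states with every successor in Z. Z1 = {m2, m4, m5, m6}; fixed.
Sat(AF (recv | (done & ~valid))) = {m2, m4, m5, m6}
Sat(AX (AF (recv | (done & ~valid)))) = {s : every successor in {m2, m4, m5, m6}} = {m2, m5, m6}
|Sat(AX (AF (recv | (done & ~valid))))| = |{m2, m5, m6}| = 3.

3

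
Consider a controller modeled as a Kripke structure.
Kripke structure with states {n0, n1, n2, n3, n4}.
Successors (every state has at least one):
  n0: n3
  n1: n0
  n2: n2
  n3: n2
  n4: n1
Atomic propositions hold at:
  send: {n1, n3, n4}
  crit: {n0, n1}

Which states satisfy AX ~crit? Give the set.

Sat(~crit) = {n2, n3, n4}
Sat(AX ~crit) = {s : every successor in {n2, n3, n4}} = {n0, n2, n3}

{n0, n2, n3}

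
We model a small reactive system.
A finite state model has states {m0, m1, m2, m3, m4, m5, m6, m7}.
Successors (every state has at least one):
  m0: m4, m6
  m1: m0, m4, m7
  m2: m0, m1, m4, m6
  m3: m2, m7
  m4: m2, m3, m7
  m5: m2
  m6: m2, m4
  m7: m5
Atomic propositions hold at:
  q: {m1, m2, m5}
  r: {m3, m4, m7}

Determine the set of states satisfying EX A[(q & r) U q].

{m2, m3, m4, m5, m6, m7}

Sat(q & r) = ∅
A[(q & r) U q]: least fixpoint, start Z0 = Sat(q) = {m1, m2, m5}, add states in Sat(q & r) with every successor in Z. Already a fixed point.
Sat(A[(q & r) U q]) = {m1, m2, m5}
Sat(EX A[(q & r) U q]) = {s : some successor in {m1, m2, m5}} = {m2, m3, m4, m5, m6, m7}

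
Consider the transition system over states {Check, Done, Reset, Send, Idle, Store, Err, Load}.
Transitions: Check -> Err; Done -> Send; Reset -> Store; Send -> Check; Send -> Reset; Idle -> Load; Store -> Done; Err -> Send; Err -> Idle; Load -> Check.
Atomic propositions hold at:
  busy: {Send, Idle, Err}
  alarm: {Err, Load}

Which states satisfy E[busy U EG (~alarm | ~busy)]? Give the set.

{Done, Reset, Send, Store, Err}

Sat(~alarm) = {Check, Done, Reset, Send, Idle, Store}
Sat(~busy) = {Check, Done, Reset, Store, Load}
Sat(~alarm | ~busy) = {Check, Done, Reset, Send, Idle, Store, Load}
EG (~alarm | ~busy): greatest fixpoint, start Z0 = {Check, Done, Reset, Send, Idle, Store, Load}, keep only states in Sat with some successor in Z. Z1 = {Done, Reset, Send, Idle, Store, Load}; Z2 = {Done, Reset, Send, Idle, Store}; Z3 = {Done, Reset, Send, Store}; fixed.
Sat(EG (~alarm | ~busy)) = {Done, Reset, Send, Store}
E[busy U EG (~alarm | ~busy)]: least fixpoint, start Z0 = Sat(EG (~alarm | ~busy)) = {Done, Reset, Send, Store}, add states in Sat(busy) with some successor in Z. Z1 = {Done, Reset, Send, Store, Err}; fixed.
Sat(E[busy U EG (~alarm | ~busy)]) = {Done, Reset, Send, Store, Err}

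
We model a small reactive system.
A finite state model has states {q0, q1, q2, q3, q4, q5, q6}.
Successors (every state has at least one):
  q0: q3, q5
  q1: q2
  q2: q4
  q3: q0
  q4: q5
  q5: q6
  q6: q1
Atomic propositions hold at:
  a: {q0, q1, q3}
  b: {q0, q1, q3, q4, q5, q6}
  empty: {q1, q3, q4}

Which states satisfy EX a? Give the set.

Sat(EX a) = {s : some successor in {q0, q1, q3}} = {q0, q3, q6}

{q0, q3, q6}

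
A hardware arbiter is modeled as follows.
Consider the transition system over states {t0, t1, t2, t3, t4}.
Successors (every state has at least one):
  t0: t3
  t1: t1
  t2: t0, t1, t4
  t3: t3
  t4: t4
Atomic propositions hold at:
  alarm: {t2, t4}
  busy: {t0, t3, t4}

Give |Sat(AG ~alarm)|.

3

Sat(~alarm) = {t0, t1, t3}
AG ~alarm: greatest fixpoint, start Z0 = {t0, t1, t3}, keep only states in Sat with every successor in Z. Already a fixed point.
Sat(AG ~alarm) = {t0, t1, t3}
|Sat(AG ~alarm)| = |{t0, t1, t3}| = 3.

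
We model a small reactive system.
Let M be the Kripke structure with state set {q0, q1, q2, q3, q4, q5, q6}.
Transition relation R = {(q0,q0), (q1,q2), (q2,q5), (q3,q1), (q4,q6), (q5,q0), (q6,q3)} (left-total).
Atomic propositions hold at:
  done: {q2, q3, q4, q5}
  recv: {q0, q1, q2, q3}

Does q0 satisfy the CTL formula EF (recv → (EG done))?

No

EG done: greatest fixpoint, start Z0 = {q2, q3, q4, q5}, keep only states in Sat with some successor in Z. Z1 = {q2}; Z2 = ∅; fixed.
Sat(EG done) = ∅
Sat(recv → (EG done)) = {q4, q5, q6}
EF (recv → (EG done)): least fixpoint, start Z0 = {q4, q5, q6}, add states with some successor in Z. Z1 = {q2, q4, q5, q6}; Z2 = {q1, q2, q4, q5, q6}; Z3 = {q1, q2, q3, q4, q5, q6}; fixed.
Sat(EF (recv → (EG done))) = {q1, q2, q3, q4, q5, q6}
q0 ∉ Sat(EF (recv → (EG done))) = {q1, q2, q3, q4, q5, q6}, so the formula does not hold at q0.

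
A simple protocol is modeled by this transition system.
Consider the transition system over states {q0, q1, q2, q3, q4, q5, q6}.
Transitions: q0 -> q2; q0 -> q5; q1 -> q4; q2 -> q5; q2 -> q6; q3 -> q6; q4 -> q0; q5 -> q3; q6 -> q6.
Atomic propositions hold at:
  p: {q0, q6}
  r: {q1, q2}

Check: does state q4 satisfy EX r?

No

Sat(EX r) = {s : some successor in {q1, q2}} = {q0}
q4 ∉ Sat(EX r) = {q0}, so the formula does not hold at q4.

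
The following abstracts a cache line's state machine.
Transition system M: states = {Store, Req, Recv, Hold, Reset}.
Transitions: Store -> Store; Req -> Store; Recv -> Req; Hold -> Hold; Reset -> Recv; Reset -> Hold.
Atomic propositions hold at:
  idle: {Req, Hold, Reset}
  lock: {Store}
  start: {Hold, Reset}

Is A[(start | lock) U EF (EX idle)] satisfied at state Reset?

Sat(start | lock) = {Store, Hold, Reset}
Sat(EX idle) = {s : some successor in {Req, Hold, Reset}} = {Recv, Hold, Reset}
EF (EX idle): least fixpoint, start Z0 = {Recv, Hold, Reset}, add states with some successor in Z. Already a fixed point.
Sat(EF (EX idle)) = {Recv, Hold, Reset}
A[(start | lock) U EF (EX idle)]: least fixpoint, start Z0 = Sat(EF (EX idle)) = {Recv, Hold, Reset}, add states in Sat(start | lock) with every successor in Z. Already a fixed point.
Sat(A[(start | lock) U EF (EX idle)]) = {Recv, Hold, Reset}
Reset ∈ Sat(A[(start | lock) U EF (EX idle)]) = {Recv, Hold, Reset}, so the formula holds at Reset.

Yes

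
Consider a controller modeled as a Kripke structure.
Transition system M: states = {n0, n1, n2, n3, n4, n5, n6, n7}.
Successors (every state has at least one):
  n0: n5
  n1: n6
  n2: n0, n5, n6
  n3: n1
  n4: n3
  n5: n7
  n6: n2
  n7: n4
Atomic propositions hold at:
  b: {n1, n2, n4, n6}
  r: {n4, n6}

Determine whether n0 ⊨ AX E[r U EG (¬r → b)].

No

Sat(¬r) = {n0, n1, n2, n3, n5, n7}
Sat(¬r → b) = {n1, n2, n4, n6}
EG (¬r → b): greatest fixpoint, start Z0 = {n1, n2, n4, n6}, keep only states in Sat with some successor in Z. Z1 = {n1, n2, n6}; fixed.
Sat(EG (¬r → b)) = {n1, n2, n6}
E[r U EG (¬r → b)]: least fixpoint, start Z0 = Sat(EG (¬r → b)) = {n1, n2, n6}, add states in Sat(r) with some successor in Z. Already a fixed point.
Sat(E[r U EG (¬r → b)]) = {n1, n2, n6}
Sat(AX E[r U EG (¬r → b)]) = {s : every successor in {n1, n2, n6}} = {n1, n3, n6}
n0 ∉ Sat(AX E[r U EG (¬r → b)]) = {n1, n3, n6}, so the formula does not hold at n0.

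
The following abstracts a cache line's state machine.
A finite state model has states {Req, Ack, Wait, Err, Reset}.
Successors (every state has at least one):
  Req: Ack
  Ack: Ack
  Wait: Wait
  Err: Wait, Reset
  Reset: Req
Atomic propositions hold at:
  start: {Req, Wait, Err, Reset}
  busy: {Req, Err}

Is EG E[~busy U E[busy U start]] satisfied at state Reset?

No

Sat(~busy) = {Ack, Wait, Reset}
E[busy U start]: least fixpoint, start Z0 = Sat(start) = {Req, Wait, Err, Reset}, add states in Sat(busy) with some successor in Z. Already a fixed point.
Sat(E[busy U start]) = {Req, Wait, Err, Reset}
E[~busy U E[busy U start]]: least fixpoint, start Z0 = Sat(E[busy U start]) = {Req, Wait, Err, Reset}, add states in Sat(~busy) with some successor in Z. Already a fixed point.
Sat(E[~busy U E[busy U start]]) = {Req, Wait, Err, Reset}
EG E[~busy U E[busy U start]]: greatest fixpoint, start Z0 = {Req, Wait, Err, Reset}, keep only states in Sat with some successor in Z. Z1 = {Wait, Err, Reset}; Z2 = {Wait, Err}; fixed.
Sat(EG E[~busy U E[busy U start]]) = {Wait, Err}
Reset ∉ Sat(EG E[~busy U E[busy U start]]) = {Wait, Err}, so the formula does not hold at Reset.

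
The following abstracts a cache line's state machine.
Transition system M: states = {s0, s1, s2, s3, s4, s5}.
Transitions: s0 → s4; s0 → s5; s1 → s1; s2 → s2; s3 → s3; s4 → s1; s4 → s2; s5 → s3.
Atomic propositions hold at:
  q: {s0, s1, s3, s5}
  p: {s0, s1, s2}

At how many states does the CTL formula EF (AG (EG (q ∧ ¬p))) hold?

Sat(¬p) = {s3, s4, s5}
Sat(q ∧ ¬p) = {s3, s5}
EG (q ∧ ¬p): greatest fixpoint, start Z0 = {s3, s5}, keep only states in Sat with some successor in Z. Already a fixed point.
Sat(EG (q ∧ ¬p)) = {s3, s5}
AG (EG (q ∧ ¬p)): greatest fixpoint, start Z0 = {s3, s5}, keep only states in Sat with every successor in Z. Already a fixed point.
Sat(AG (EG (q ∧ ¬p))) = {s3, s5}
EF (AG (EG (q ∧ ¬p))): least fixpoint, start Z0 = {s3, s5}, add states with some successor in Z. Z1 = {s0, s3, s5}; fixed.
Sat(EF (AG (EG (q ∧ ¬p)))) = {s0, s3, s5}
|Sat(EF (AG (EG (q ∧ ¬p))))| = |{s0, s3, s5}| = 3.

3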